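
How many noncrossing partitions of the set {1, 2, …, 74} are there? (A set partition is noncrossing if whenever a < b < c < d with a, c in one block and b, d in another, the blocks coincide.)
C_74 = 311496878311103321137536291518809134027240

These noncrossing partitions are counted by the Catalan number C_n = (1/(n + 1)) · C(2n, n). For n = 74: C_74 = (1/75) · C(148, 74) = 23362265873332749085315221863910685052043000/75 = 311496878311103321137536291518809134027240.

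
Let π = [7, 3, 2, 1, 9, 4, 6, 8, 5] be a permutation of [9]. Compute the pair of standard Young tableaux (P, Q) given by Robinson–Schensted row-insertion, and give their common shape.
P = [1, 4, 5, 8] / [2, 6] / [3, 9] / [7];  Q = [1, 5, 7, 8] / [2, 6] / [3, 9] / [4];  common shape = (4, 2, 2, 1)

Row-insert the values π_1, π_2, … into P one at a time, bumping the leftmost entry strictly greater than the inserted value down to the next row. The recording tableau Q records, in position (i, j), the step at which that cell was added to P.
  Insert 7 (step 1): P = [7];  Q = [1]
  Insert 3 (step 2): P = [3] / [7];  Q = [1] / [2]
  Insert 2 (step 3): P = [2] / [3] / [7];  Q = [1] / [2] / [3]
  Insert 1 (step 4): P = [1] / [2] / [3] / [7];  Q = [1] / [2] / [3] / [4]
  Insert 9 (step 5): P = [1, 9] / [2] / [3] / [7];  Q = [1, 5] / [2] / [3] / [4]
  Insert 4 (step 6): P = [1, 4] / [2, 9] / [3] / [7];  Q = [1, 5] / [2, 6] / [3] / [4]
  Insert 6 (step 7): P = [1, 4, 6] / [2, 9] / [3] / [7];  Q = [1, 5, 7] / [2, 6] / [3] / [4]
  Insert 8 (step 8): P = [1, 4, 6, 8] / [2, 9] / [3] / [7];  Q = [1, 5, 7, 8] / [2, 6] / [3] / [4]
  Insert 5 (step 9): P = [1, 4, 5, 8] / [2, 6] / [3, 9] / [7];  Q = [1, 5, 7, 8] / [2, 6] / [3, 9] / [4]
Final shape: (4, 2, 2, 1).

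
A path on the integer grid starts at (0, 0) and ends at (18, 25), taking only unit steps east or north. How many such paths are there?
Number of paths = 608359048206

A monotone lattice path from (0, 0) to (18, 25) consists of 18 east steps and 25 north steps in some order, so it is determined by which 18 of the 43 steps are east. The count is C(43, 18) = 608359048206.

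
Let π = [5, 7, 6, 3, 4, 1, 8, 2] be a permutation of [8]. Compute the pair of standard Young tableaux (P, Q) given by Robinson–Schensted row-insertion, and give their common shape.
P = [1, 2, 8] / [3, 4] / [5, 6] / [7];  Q = [1, 2, 7] / [3, 5] / [4, 8] / [6];  common shape = (3, 2, 2, 1)

Row-insert the values π_1, π_2, … into P one at a time, bumping the leftmost entry strictly greater than the inserted value down to the next row. The recording tableau Q records, in position (i, j), the step at which that cell was added to P.
  Insert 5 (step 1): P = [5];  Q = [1]
  Insert 7 (step 2): P = [5, 7];  Q = [1, 2]
  Insert 6 (step 3): P = [5, 6] / [7];  Q = [1, 2] / [3]
  Insert 3 (step 4): P = [3, 6] / [5] / [7];  Q = [1, 2] / [3] / [4]
  Insert 4 (step 5): P = [3, 4] / [5, 6] / [7];  Q = [1, 2] / [3, 5] / [4]
  Insert 1 (step 6): P = [1, 4] / [3, 6] / [5] / [7];  Q = [1, 2] / [3, 5] / [4] / [6]
  Insert 8 (step 7): P = [1, 4, 8] / [3, 6] / [5] / [7];  Q = [1, 2, 7] / [3, 5] / [4] / [6]
  Insert 2 (step 8): P = [1, 2, 8] / [3, 4] / [5, 6] / [7];  Q = [1, 2, 7] / [3, 5] / [4, 8] / [6]
Final shape: (3, 2, 2, 1).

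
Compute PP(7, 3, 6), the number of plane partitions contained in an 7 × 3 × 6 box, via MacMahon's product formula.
PP(7, 3, 6) = 131589315

Evaluate the triple product over i = 1..7, j = 1..3, k = 1..6. The factors are (2/1) · (3/2) · (4/3) · (5/4) · (6/5) · (7/6) · (3/2) · (4/3) · … (126 factors total). The numerators and denominators telescope so the product is an integer; carrying out the multiplication exactly gives PP(7, 3, 6) = 131589315.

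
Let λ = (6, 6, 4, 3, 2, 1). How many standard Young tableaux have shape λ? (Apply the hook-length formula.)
# SYT of shape (6, 6, 4, 3, 2, 1) = 2979744768

Hook-length formula: f^λ = n! / Π hook(c), product over all cells c of the Young diagram. For λ = (6, 6, 4, 3, 2, 1), n = 22 boxes. Hook lengths by row (left-to-right, top-to-bottom): [11, 9, 7, 5, 3, 2]; [10, 8, 6, 4, 2, 1]; [7, 5, 3, 1]; [5, 3, 1]; [3, 1]; [1]. Product of hooks = 377213760000. So f^λ = 22! / 377213760000 = 1124000727777607680000 / 377213760000 = 2979744768.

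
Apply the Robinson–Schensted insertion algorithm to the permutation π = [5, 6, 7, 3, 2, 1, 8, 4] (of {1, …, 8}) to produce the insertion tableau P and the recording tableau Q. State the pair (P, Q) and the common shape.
P = [1, 4, 7, 8] / [2, 6] / [3] / [5];  Q = [1, 2, 3, 7] / [4, 8] / [5] / [6];  common shape = (4, 2, 1, 1)

Row-insert the values π_1, π_2, … into P one at a time, bumping the leftmost entry strictly greater than the inserted value down to the next row. The recording tableau Q records, in position (i, j), the step at which that cell was added to P.
  Insert 5 (step 1): P = [5];  Q = [1]
  Insert 6 (step 2): P = [5, 6];  Q = [1, 2]
  Insert 7 (step 3): P = [5, 6, 7];  Q = [1, 2, 3]
  Insert 3 (step 4): P = [3, 6, 7] / [5];  Q = [1, 2, 3] / [4]
  Insert 2 (step 5): P = [2, 6, 7] / [3] / [5];  Q = [1, 2, 3] / [4] / [5]
  Insert 1 (step 6): P = [1, 6, 7] / [2] / [3] / [5];  Q = [1, 2, 3] / [4] / [5] / [6]
  Insert 8 (step 7): P = [1, 6, 7, 8] / [2] / [3] / [5];  Q = [1, 2, 3, 7] / [4] / [5] / [6]
  Insert 4 (step 8): P = [1, 4, 7, 8] / [2, 6] / [3] / [5];  Q = [1, 2, 3, 7] / [4, 8] / [5] / [6]
Final shape: (4, 2, 1, 1).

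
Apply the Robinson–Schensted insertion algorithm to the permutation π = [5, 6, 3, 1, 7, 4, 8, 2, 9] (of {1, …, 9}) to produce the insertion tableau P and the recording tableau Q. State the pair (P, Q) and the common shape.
P = [1, 2, 7, 8, 9] / [3, 4] / [5, 6];  Q = [1, 2, 5, 7, 9] / [3, 6] / [4, 8];  common shape = (5, 2, 2)

Row-insert the values π_1, π_2, … into P one at a time, bumping the leftmost entry strictly greater than the inserted value down to the next row. The recording tableau Q records, in position (i, j), the step at which that cell was added to P.
  Insert 5 (step 1): P = [5];  Q = [1]
  Insert 6 (step 2): P = [5, 6];  Q = [1, 2]
  Insert 3 (step 3): P = [3, 6] / [5];  Q = [1, 2] / [3]
  Insert 1 (step 4): P = [1, 6] / [3] / [5];  Q = [1, 2] / [3] / [4]
  Insert 7 (step 5): P = [1, 6, 7] / [3] / [5];  Q = [1, 2, 5] / [3] / [4]
  Insert 4 (step 6): P = [1, 4, 7] / [3, 6] / [5];  Q = [1, 2, 5] / [3, 6] / [4]
  Insert 8 (step 7): P = [1, 4, 7, 8] / [3, 6] / [5];  Q = [1, 2, 5, 7] / [3, 6] / [4]
  Insert 2 (step 8): P = [1, 2, 7, 8] / [3, 4] / [5, 6];  Q = [1, 2, 5, 7] / [3, 6] / [4, 8]
  Insert 9 (step 9): P = [1, 2, 7, 8, 9] / [3, 4] / [5, 6];  Q = [1, 2, 5, 7, 9] / [3, 6] / [4, 8]
Final shape: (5, 2, 2).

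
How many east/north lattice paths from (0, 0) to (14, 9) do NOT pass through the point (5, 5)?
Number of paths = 637010

Total paths from (0, 0) to (14, 9): C(23, 14) = 817190. Paths through (5, 5): (paths (0, 0) → (5, 5)) × (paths (5, 5) → (14, 9)) = C(10, 5) · C(13, 9) = 252 · 715 = 180180. Avoidance count = 817190 − 180180 = 637010.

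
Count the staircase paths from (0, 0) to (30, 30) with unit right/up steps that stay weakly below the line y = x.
C_30 = 3814986502092304

These NE paths below the diagonal are counted by the Catalan number C_n = (1/(n + 1)) · C(2n, n). For n = 30: C_30 = (1/31) · C(60, 30) = 118264581564861424/31 = 3814986502092304.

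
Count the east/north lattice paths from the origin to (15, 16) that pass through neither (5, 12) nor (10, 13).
Number of paths = 232357479

Inclusion–exclusion. Total paths: C(31, 15) = 300540195. Through P₁: C(17, 5)·C(14, 10) = 6194188. Through P₂: C(23, 10)·C(8, 5) = 64067696. Since P₁ is strictly southwest of P₂, a monotone path through both must visit P₁ then P₂; paths through both = C(17, 5)·C(6, 5)·C(8, 5) = 2079168. Avoid both = 300540195 − 6194188 − 64067696 + 2079168 = 232357479.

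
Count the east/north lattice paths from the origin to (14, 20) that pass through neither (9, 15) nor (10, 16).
Number of paths = 873713742

Inclusion–exclusion. Total paths: C(34, 14) = 1391975640. Through P₁: C(24, 9)·C(10, 5) = 329491008. Through P₂: C(26, 10)·C(8, 4) = 371821450. Since P₁ is strictly southwest of P₂, a monotone path through both must visit P₁ then P₂; paths through both = C(24, 9)·C(2, 1)·C(8, 4) = 183050560. Avoid both = 1391975640 − 329491008 − 371821450 + 183050560 = 873713742.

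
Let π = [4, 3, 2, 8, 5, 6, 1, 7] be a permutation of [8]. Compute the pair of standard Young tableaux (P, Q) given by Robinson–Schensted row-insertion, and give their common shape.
P = [1, 5, 6, 7] / [2, 8] / [3] / [4];  Q = [1, 4, 6, 8] / [2, 5] / [3] / [7];  common shape = (4, 2, 1, 1)

Row-insert the values π_1, π_2, … into P one at a time, bumping the leftmost entry strictly greater than the inserted value down to the next row. The recording tableau Q records, in position (i, j), the step at which that cell was added to P.
  Insert 4 (step 1): P = [4];  Q = [1]
  Insert 3 (step 2): P = [3] / [4];  Q = [1] / [2]
  Insert 2 (step 3): P = [2] / [3] / [4];  Q = [1] / [2] / [3]
  Insert 8 (step 4): P = [2, 8] / [3] / [4];  Q = [1, 4] / [2] / [3]
  Insert 5 (step 5): P = [2, 5] / [3, 8] / [4];  Q = [1, 4] / [2, 5] / [3]
  Insert 6 (step 6): P = [2, 5, 6] / [3, 8] / [4];  Q = [1, 4, 6] / [2, 5] / [3]
  Insert 1 (step 7): P = [1, 5, 6] / [2, 8] / [3] / [4];  Q = [1, 4, 6] / [2, 5] / [3] / [7]
  Insert 7 (step 8): P = [1, 5, 6, 7] / [2, 8] / [3] / [4];  Q = [1, 4, 6, 8] / [2, 5] / [3] / [7]
Final shape: (4, 2, 1, 1).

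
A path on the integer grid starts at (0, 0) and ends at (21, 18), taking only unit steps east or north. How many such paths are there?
Number of paths = 62359143990

A monotone lattice path from (0, 0) to (21, 18) consists of 21 east steps and 18 north steps in some order, so it is determined by which 21 of the 39 steps are east. The count is C(39, 21) = 62359143990.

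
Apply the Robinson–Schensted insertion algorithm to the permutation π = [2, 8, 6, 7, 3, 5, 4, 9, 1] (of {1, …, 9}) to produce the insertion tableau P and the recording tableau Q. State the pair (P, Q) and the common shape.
P = [1, 3, 4, 9] / [2, 7] / [5] / [6] / [8];  Q = [1, 2, 4, 8] / [3, 6] / [5] / [7] / [9];  common shape = (4, 2, 1, 1, 1)

Row-insert the values π_1, π_2, … into P one at a time, bumping the leftmost entry strictly greater than the inserted value down to the next row. The recording tableau Q records, in position (i, j), the step at which that cell was added to P.
  Insert 2 (step 1): P = [2];  Q = [1]
  Insert 8 (step 2): P = [2, 8];  Q = [1, 2]
  Insert 6 (step 3): P = [2, 6] / [8];  Q = [1, 2] / [3]
  Insert 7 (step 4): P = [2, 6, 7] / [8];  Q = [1, 2, 4] / [3]
  Insert 3 (step 5): P = [2, 3, 7] / [6] / [8];  Q = [1, 2, 4] / [3] / [5]
  Insert 5 (step 6): P = [2, 3, 5] / [6, 7] / [8];  Q = [1, 2, 4] / [3, 6] / [5]
  Insert 4 (step 7): P = [2, 3, 4] / [5, 7] / [6] / [8];  Q = [1, 2, 4] / [3, 6] / [5] / [7]
  Insert 9 (step 8): P = [2, 3, 4, 9] / [5, 7] / [6] / [8];  Q = [1, 2, 4, 8] / [3, 6] / [5] / [7]
  Insert 1 (step 9): P = [1, 3, 4, 9] / [2, 7] / [5] / [6] / [8];  Q = [1, 2, 4, 8] / [3, 6] / [5] / [7] / [9]
Final shape: (4, 2, 1, 1, 1).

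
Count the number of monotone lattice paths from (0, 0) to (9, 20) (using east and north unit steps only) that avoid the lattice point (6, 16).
Number of paths = 7403550

Total paths from (0, 0) to (9, 20): C(29, 9) = 10015005. Paths through (6, 16): (paths (0, 0) → (6, 16)) × (paths (6, 16) → (9, 20)) = C(22, 6) · C(7, 3) = 74613 · 35 = 2611455. Avoidance count = 10015005 − 2611455 = 7403550.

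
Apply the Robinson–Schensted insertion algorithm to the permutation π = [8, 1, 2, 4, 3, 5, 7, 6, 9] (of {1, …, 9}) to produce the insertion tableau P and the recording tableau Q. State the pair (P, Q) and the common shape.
P = [1, 2, 3, 5, 6, 9] / [4, 7] / [8];  Q = [1, 3, 4, 6, 7, 9] / [2, 8] / [5];  common shape = (6, 2, 1)

Row-insert the values π_1, π_2, … into P one at a time, bumping the leftmost entry strictly greater than the inserted value down to the next row. The recording tableau Q records, in position (i, j), the step at which that cell was added to P.
  Insert 8 (step 1): P = [8];  Q = [1]
  Insert 1 (step 2): P = [1] / [8];  Q = [1] / [2]
  Insert 2 (step 3): P = [1, 2] / [8];  Q = [1, 3] / [2]
  Insert 4 (step 4): P = [1, 2, 4] / [8];  Q = [1, 3, 4] / [2]
  Insert 3 (step 5): P = [1, 2, 3] / [4] / [8];  Q = [1, 3, 4] / [2] / [5]
  Insert 5 (step 6): P = [1, 2, 3, 5] / [4] / [8];  Q = [1, 3, 4, 6] / [2] / [5]
  Insert 7 (step 7): P = [1, 2, 3, 5, 7] / [4] / [8];  Q = [1, 3, 4, 6, 7] / [2] / [5]
  Insert 6 (step 8): P = [1, 2, 3, 5, 6] / [4, 7] / [8];  Q = [1, 3, 4, 6, 7] / [2, 8] / [5]
  Insert 9 (step 9): P = [1, 2, 3, 5, 6, 9] / [4, 7] / [8];  Q = [1, 3, 4, 6, 7, 9] / [2, 8] / [5]
Final shape: (6, 2, 1).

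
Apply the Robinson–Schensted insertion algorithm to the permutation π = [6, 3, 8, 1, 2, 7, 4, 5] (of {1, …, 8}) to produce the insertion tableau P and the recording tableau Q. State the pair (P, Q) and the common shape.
P = [1, 2, 4, 5] / [3, 7] / [6, 8];  Q = [1, 3, 6, 8] / [2, 5] / [4, 7];  common shape = (4, 2, 2)

Row-insert the values π_1, π_2, … into P one at a time, bumping the leftmost entry strictly greater than the inserted value down to the next row. The recording tableau Q records, in position (i, j), the step at which that cell was added to P.
  Insert 6 (step 1): P = [6];  Q = [1]
  Insert 3 (step 2): P = [3] / [6];  Q = [1] / [2]
  Insert 8 (step 3): P = [3, 8] / [6];  Q = [1, 3] / [2]
  Insert 1 (step 4): P = [1, 8] / [3] / [6];  Q = [1, 3] / [2] / [4]
  Insert 2 (step 5): P = [1, 2] / [3, 8] / [6];  Q = [1, 3] / [2, 5] / [4]
  Insert 7 (step 6): P = [1, 2, 7] / [3, 8] / [6];  Q = [1, 3, 6] / [2, 5] / [4]
  Insert 4 (step 7): P = [1, 2, 4] / [3, 7] / [6, 8];  Q = [1, 3, 6] / [2, 5] / [4, 7]
  Insert 5 (step 8): P = [1, 2, 4, 5] / [3, 7] / [6, 8];  Q = [1, 3, 6, 8] / [2, 5] / [4, 7]
Final shape: (4, 2, 2).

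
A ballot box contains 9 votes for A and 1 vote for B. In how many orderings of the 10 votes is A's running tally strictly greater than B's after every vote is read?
Strict-lead orderings = 8

Total orderings of the 10 votes with 9 for A: C(10, 9) = 10. By the Bertrand ballot formula (Cycle Lemma / reflection principle), the number of orderings in which A is strictly ahead of B throughout is (p − q)/(p + q) · C(p + q, p) = (9 − 1)/(9 + 1) · 10 = 8.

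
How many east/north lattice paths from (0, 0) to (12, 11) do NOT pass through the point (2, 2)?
Number of paths = 797810

Total paths from (0, 0) to (12, 11): C(23, 12) = 1352078. Paths through (2, 2): (paths (0, 0) → (2, 2)) × (paths (2, 2) → (12, 11)) = C(4, 2) · C(19, 10) = 6 · 92378 = 554268. Avoidance count = 1352078 − 554268 = 797810.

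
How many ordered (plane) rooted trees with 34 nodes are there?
C_33 = 212336130412243110

These ordered rooted trees are counted by the Catalan number C_n = (1/(n + 1)) · C(2n, n). For n = 33: C_33 = (1/34) · C(66, 33) = 7219428434016265740/34 = 212336130412243110.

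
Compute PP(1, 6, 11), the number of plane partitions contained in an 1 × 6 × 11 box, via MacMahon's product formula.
PP(1, 6, 11) = 12376

Evaluate the triple product over i = 1..1, j = 1..6, k = 1..11. The factors are (2/1) · (3/2) · (4/3) · (5/4) · (6/5) · (7/6) · (8/7) · (9/8) · … (66 factors total). The numerators and denominators telescope so the product is an integer; carrying out the multiplication exactly gives PP(1, 6, 11) = 12376.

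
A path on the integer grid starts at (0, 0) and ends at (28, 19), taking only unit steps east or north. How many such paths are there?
Number of paths = 6973199770790

A monotone lattice path from (0, 0) to (28, 19) consists of 28 east steps and 19 north steps in some order, so it is determined by which 28 of the 47 steps are east. The count is C(47, 28) = 6973199770790.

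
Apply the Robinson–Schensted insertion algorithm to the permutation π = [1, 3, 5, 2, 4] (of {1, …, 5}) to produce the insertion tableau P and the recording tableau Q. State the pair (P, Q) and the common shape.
P = [1, 2, 4] / [3, 5];  Q = [1, 2, 3] / [4, 5];  common shape = (3, 2)

Row-insert the values π_1, π_2, … into P one at a time, bumping the leftmost entry strictly greater than the inserted value down to the next row. The recording tableau Q records, in position (i, j), the step at which that cell was added to P.
  Insert 1 (step 1): P = [1];  Q = [1]
  Insert 3 (step 2): P = [1, 3];  Q = [1, 2]
  Insert 5 (step 3): P = [1, 3, 5];  Q = [1, 2, 3]
  Insert 2 (step 4): P = [1, 2, 5] / [3];  Q = [1, 2, 3] / [4]
  Insert 4 (step 5): P = [1, 2, 4] / [3, 5];  Q = [1, 2, 3] / [4, 5]
Final shape: (3, 2).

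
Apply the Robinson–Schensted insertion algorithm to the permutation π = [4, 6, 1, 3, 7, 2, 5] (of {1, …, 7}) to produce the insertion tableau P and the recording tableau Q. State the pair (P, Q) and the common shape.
P = [1, 2, 5] / [3, 6, 7] / [4];  Q = [1, 2, 5] / [3, 4, 7] / [6];  common shape = (3, 3, 1)

Row-insert the values π_1, π_2, … into P one at a time, bumping the leftmost entry strictly greater than the inserted value down to the next row. The recording tableau Q records, in position (i, j), the step at which that cell was added to P.
  Insert 4 (step 1): P = [4];  Q = [1]
  Insert 6 (step 2): P = [4, 6];  Q = [1, 2]
  Insert 1 (step 3): P = [1, 6] / [4];  Q = [1, 2] / [3]
  Insert 3 (step 4): P = [1, 3] / [4, 6];  Q = [1, 2] / [3, 4]
  Insert 7 (step 5): P = [1, 3, 7] / [4, 6];  Q = [1, 2, 5] / [3, 4]
  Insert 2 (step 6): P = [1, 2, 7] / [3, 6] / [4];  Q = [1, 2, 5] / [3, 4] / [6]
  Insert 5 (step 7): P = [1, 2, 5] / [3, 6, 7] / [4];  Q = [1, 2, 5] / [3, 4, 7] / [6]
Final shape: (3, 3, 1).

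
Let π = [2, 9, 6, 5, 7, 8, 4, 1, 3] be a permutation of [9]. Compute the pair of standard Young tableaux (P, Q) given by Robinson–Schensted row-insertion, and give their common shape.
P = [1, 3, 7, 8] / [2, 4] / [5] / [6] / [9];  Q = [1, 2, 5, 6] / [3, 9] / [4] / [7] / [8];  common shape = (4, 2, 1, 1, 1)

Row-insert the values π_1, π_2, … into P one at a time, bumping the leftmost entry strictly greater than the inserted value down to the next row. The recording tableau Q records, in position (i, j), the step at which that cell was added to P.
  Insert 2 (step 1): P = [2];  Q = [1]
  Insert 9 (step 2): P = [2, 9];  Q = [1, 2]
  Insert 6 (step 3): P = [2, 6] / [9];  Q = [1, 2] / [3]
  Insert 5 (step 4): P = [2, 5] / [6] / [9];  Q = [1, 2] / [3] / [4]
  Insert 7 (step 5): P = [2, 5, 7] / [6] / [9];  Q = [1, 2, 5] / [3] / [4]
  Insert 8 (step 6): P = [2, 5, 7, 8] / [6] / [9];  Q = [1, 2, 5, 6] / [3] / [4]
  Insert 4 (step 7): P = [2, 4, 7, 8] / [5] / [6] / [9];  Q = [1, 2, 5, 6] / [3] / [4] / [7]
  Insert 1 (step 8): P = [1, 4, 7, 8] / [2] / [5] / [6] / [9];  Q = [1, 2, 5, 6] / [3] / [4] / [7] / [8]
  Insert 3 (step 9): P = [1, 3, 7, 8] / [2, 4] / [5] / [6] / [9];  Q = [1, 2, 5, 6] / [3, 9] / [4] / [7] / [8]
Final shape: (4, 2, 1, 1, 1).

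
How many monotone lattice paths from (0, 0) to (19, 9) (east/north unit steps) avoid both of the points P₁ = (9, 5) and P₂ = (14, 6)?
Number of paths = 3405010

Inclusion–exclusion. Total paths: C(28, 19) = 6906900. Through P₁: C(14, 9)·C(14, 10) = 2004002. Through P₂: C(20, 14)·C(8, 5) = 2170560. Since P₁ is strictly southwest of P₂, a monotone path through both must visit P₁ then P₂; paths through both = C(14, 9)·C(6, 5)·C(8, 5) = 672672. Avoid both = 6906900 − 2004002 − 2170560 + 672672 = 3405010.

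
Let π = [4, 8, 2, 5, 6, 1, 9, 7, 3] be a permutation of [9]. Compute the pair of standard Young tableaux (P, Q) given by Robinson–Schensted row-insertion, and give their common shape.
P = [1, 3, 6, 7] / [2, 5, 9] / [4, 8];  Q = [1, 2, 5, 7] / [3, 4, 8] / [6, 9];  common shape = (4, 3, 2)

Row-insert the values π_1, π_2, … into P one at a time, bumping the leftmost entry strictly greater than the inserted value down to the next row. The recording tableau Q records, in position (i, j), the step at which that cell was added to P.
  Insert 4 (step 1): P = [4];  Q = [1]
  Insert 8 (step 2): P = [4, 8];  Q = [1, 2]
  Insert 2 (step 3): P = [2, 8] / [4];  Q = [1, 2] / [3]
  Insert 5 (step 4): P = [2, 5] / [4, 8];  Q = [1, 2] / [3, 4]
  Insert 6 (step 5): P = [2, 5, 6] / [4, 8];  Q = [1, 2, 5] / [3, 4]
  Insert 1 (step 6): P = [1, 5, 6] / [2, 8] / [4];  Q = [1, 2, 5] / [3, 4] / [6]
  Insert 9 (step 7): P = [1, 5, 6, 9] / [2, 8] / [4];  Q = [1, 2, 5, 7] / [3, 4] / [6]
  Insert 7 (step 8): P = [1, 5, 6, 7] / [2, 8, 9] / [4];  Q = [1, 2, 5, 7] / [3, 4, 8] / [6]
  Insert 3 (step 9): P = [1, 3, 6, 7] / [2, 5, 9] / [4, 8];  Q = [1, 2, 5, 7] / [3, 4, 8] / [6, 9]
Final shape: (4, 3, 2).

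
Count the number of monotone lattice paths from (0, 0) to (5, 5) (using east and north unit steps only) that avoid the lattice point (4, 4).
Number of paths = 112

Total paths from (0, 0) to (5, 5): C(10, 5) = 252. Paths through (4, 4): (paths (0, 0) → (4, 4)) × (paths (4, 4) → (5, 5)) = C(8, 4) · C(2, 1) = 70 · 2 = 140. Avoidance count = 252 − 140 = 112.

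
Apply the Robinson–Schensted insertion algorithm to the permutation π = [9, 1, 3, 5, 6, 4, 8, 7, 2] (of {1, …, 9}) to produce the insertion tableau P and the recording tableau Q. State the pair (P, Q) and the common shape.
P = [1, 2, 4, 6, 7] / [3, 8] / [5] / [9];  Q = [1, 3, 4, 5, 7] / [2, 8] / [6] / [9];  common shape = (5, 2, 1, 1)

Row-insert the values π_1, π_2, … into P one at a time, bumping the leftmost entry strictly greater than the inserted value down to the next row. The recording tableau Q records, in position (i, j), the step at which that cell was added to P.
  Insert 9 (step 1): P = [9];  Q = [1]
  Insert 1 (step 2): P = [1] / [9];  Q = [1] / [2]
  Insert 3 (step 3): P = [1, 3] / [9];  Q = [1, 3] / [2]
  Insert 5 (step 4): P = [1, 3, 5] / [9];  Q = [1, 3, 4] / [2]
  Insert 6 (step 5): P = [1, 3, 5, 6] / [9];  Q = [1, 3, 4, 5] / [2]
  Insert 4 (step 6): P = [1, 3, 4, 6] / [5] / [9];  Q = [1, 3, 4, 5] / [2] / [6]
  Insert 8 (step 7): P = [1, 3, 4, 6, 8] / [5] / [9];  Q = [1, 3, 4, 5, 7] / [2] / [6]
  Insert 7 (step 8): P = [1, 3, 4, 6, 7] / [5, 8] / [9];  Q = [1, 3, 4, 5, 7] / [2, 8] / [6]
  Insert 2 (step 9): P = [1, 2, 4, 6, 7] / [3, 8] / [5] / [9];  Q = [1, 3, 4, 5, 7] / [2, 8] / [6] / [9]
Final shape: (5, 2, 1, 1).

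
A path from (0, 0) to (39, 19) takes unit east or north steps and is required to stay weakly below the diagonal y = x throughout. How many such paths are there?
Number of paths = 497337483739635

By the reflection principle (André's argument), the number of monotone paths to (39, 19) with n ≤ m that never go above y = x is C(58, 39) − C(58, 40) = 947309492837400 − 449972009097765 = 497337483739635.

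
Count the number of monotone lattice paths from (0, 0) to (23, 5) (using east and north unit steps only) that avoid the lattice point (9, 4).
Number of paths = 87555

Total paths from (0, 0) to (23, 5): C(28, 23) = 98280. Paths through (9, 4): (paths (0, 0) → (9, 4)) × (paths (9, 4) → (23, 5)) = C(13, 9) · C(15, 14) = 715 · 15 = 10725. Avoidance count = 98280 − 10725 = 87555.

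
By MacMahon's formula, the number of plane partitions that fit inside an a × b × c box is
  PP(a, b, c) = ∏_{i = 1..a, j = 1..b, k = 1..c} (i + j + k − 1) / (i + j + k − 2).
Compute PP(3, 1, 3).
PP(3, 1, 3) = 20

Evaluate the triple product over i = 1..3, j = 1..1, k = 1..3. The factors are (2/1) · (3/2) · (4/3) · (3/2) · (4/3) · (5/4) · (4/3) · (5/4) · … (9 factors total). The numerators and denominators telescope so the product is an integer; carrying out the multiplication exactly gives PP(3, 1, 3) = 20.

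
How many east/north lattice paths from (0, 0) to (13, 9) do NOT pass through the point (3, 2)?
Number of paths = 302940

Total paths from (0, 0) to (13, 9): C(22, 13) = 497420. Paths through (3, 2): (paths (0, 0) → (3, 2)) × (paths (3, 2) → (13, 9)) = C(5, 3) · C(17, 10) = 10 · 19448 = 194480. Avoidance count = 497420 − 194480 = 302940.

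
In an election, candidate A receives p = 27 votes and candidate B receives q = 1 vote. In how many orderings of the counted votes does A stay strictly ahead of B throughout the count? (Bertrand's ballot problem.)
Strict-lead orderings = 26

Total orderings of the 28 votes with 27 for A: C(28, 27) = 28. By the Bertrand ballot formula (Cycle Lemma / reflection principle), the number of orderings in which A is strictly ahead of B throughout is (p − q)/(p + q) · C(p + q, p) = (27 − 1)/(27 + 1) · 28 = 26.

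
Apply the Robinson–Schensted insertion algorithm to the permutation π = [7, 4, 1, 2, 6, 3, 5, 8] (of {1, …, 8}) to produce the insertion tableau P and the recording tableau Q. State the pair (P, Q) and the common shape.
P = [1, 2, 3, 5, 8] / [4, 6] / [7];  Q = [1, 4, 5, 7, 8] / [2, 6] / [3];  common shape = (5, 2, 1)

Row-insert the values π_1, π_2, … into P one at a time, bumping the leftmost entry strictly greater than the inserted value down to the next row. The recording tableau Q records, in position (i, j), the step at which that cell was added to P.
  Insert 7 (step 1): P = [7];  Q = [1]
  Insert 4 (step 2): P = [4] / [7];  Q = [1] / [2]
  Insert 1 (step 3): P = [1] / [4] / [7];  Q = [1] / [2] / [3]
  Insert 2 (step 4): P = [1, 2] / [4] / [7];  Q = [1, 4] / [2] / [3]
  Insert 6 (step 5): P = [1, 2, 6] / [4] / [7];  Q = [1, 4, 5] / [2] / [3]
  Insert 3 (step 6): P = [1, 2, 3] / [4, 6] / [7];  Q = [1, 4, 5] / [2, 6] / [3]
  Insert 5 (step 7): P = [1, 2, 3, 5] / [4, 6] / [7];  Q = [1, 4, 5, 7] / [2, 6] / [3]
  Insert 8 (step 8): P = [1, 2, 3, 5, 8] / [4, 6] / [7];  Q = [1, 4, 5, 7, 8] / [2, 6] / [3]
Final shape: (5, 2, 1).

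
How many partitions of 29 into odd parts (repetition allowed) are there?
p_odd(29) = 256

Enumerate partitions using only odd parts via the recurrence o(n, m) = o(n, m−2) + o(n−m, m) over odd m, starting from the largest odd part ≤ n. This gives p_odd(29) = 256. (Euler's theorem: equals the count of distinct-part partitions.)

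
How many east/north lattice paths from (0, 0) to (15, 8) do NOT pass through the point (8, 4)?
Number of paths = 326964

Total paths from (0, 0) to (15, 8): C(23, 15) = 490314. Paths through (8, 4): (paths (0, 0) → (8, 4)) × (paths (8, 4) → (15, 8)) = C(12, 8) · C(11, 7) = 495 · 330 = 163350. Avoidance count = 490314 − 163350 = 326964.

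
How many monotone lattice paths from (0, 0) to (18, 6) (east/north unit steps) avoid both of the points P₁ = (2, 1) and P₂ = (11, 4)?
Number of paths = 48169

Inclusion–exclusion. Total paths: C(24, 18) = 134596. Through P₁: C(3, 2)·C(21, 16) = 61047. Through P₂: C(15, 11)·C(9, 7) = 49140. Since P₁ is strictly southwest of P₂, a monotone path through both must visit P₁ then P₂; paths through both = C(3, 2)·C(12, 9)·C(9, 7) = 23760. Avoid both = 134596 − 61047 − 49140 + 23760 = 48169.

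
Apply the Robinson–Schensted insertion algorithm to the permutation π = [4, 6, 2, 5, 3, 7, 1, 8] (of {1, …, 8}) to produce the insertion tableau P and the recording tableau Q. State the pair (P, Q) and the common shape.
P = [1, 3, 7, 8] / [2, 5] / [4] / [6];  Q = [1, 2, 6, 8] / [3, 4] / [5] / [7];  common shape = (4, 2, 1, 1)

Row-insert the values π_1, π_2, … into P one at a time, bumping the leftmost entry strictly greater than the inserted value down to the next row. The recording tableau Q records, in position (i, j), the step at which that cell was added to P.
  Insert 4 (step 1): P = [4];  Q = [1]
  Insert 6 (step 2): P = [4, 6];  Q = [1, 2]
  Insert 2 (step 3): P = [2, 6] / [4];  Q = [1, 2] / [3]
  Insert 5 (step 4): P = [2, 5] / [4, 6];  Q = [1, 2] / [3, 4]
  Insert 3 (step 5): P = [2, 3] / [4, 5] / [6];  Q = [1, 2] / [3, 4] / [5]
  Insert 7 (step 6): P = [2, 3, 7] / [4, 5] / [6];  Q = [1, 2, 6] / [3, 4] / [5]
  Insert 1 (step 7): P = [1, 3, 7] / [2, 5] / [4] / [6];  Q = [1, 2, 6] / [3, 4] / [5] / [7]
  Insert 8 (step 8): P = [1, 3, 7, 8] / [2, 5] / [4] / [6];  Q = [1, 2, 6, 8] / [3, 4] / [5] / [7]
Final shape: (4, 2, 1, 1).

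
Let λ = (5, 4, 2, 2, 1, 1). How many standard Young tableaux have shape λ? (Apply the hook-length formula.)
# SYT of shape (5, 4, 2, 2, 1, 1) = 243243

Hook-length formula: f^λ = n! / Π hook(c), product over all cells c of the Young diagram. For λ = (5, 4, 2, 2, 1, 1), n = 15 boxes. Hook lengths by row (left-to-right, top-to-bottom): [10, 7, 4, 3, 1]; [8, 5, 2, 1]; [5, 2]; [4, 1]; [2]; [1]. Product of hooks = 5376000. So f^λ = 15! / 5376000 = 1307674368000 / 5376000 = 243243.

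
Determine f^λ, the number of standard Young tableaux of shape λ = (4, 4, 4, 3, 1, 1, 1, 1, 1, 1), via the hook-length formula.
# SYT of shape (4, 4, 4, 3, 1, 1, 1, 1, 1, 1) = 53178720

Hook-length formula: f^λ = n! / Π hook(c), product over all cells c of the Young diagram. For λ = (4, 4, 4, 3, 1, 1, 1, 1, 1, 1), n = 21 boxes. Hook lengths by row (left-to-right, top-to-bottom): [13, 6, 5, 3]; [12, 5, 4, 2]; [11, 4, 3, 1]; [9, 2, 1]; [6]; [5]; [4]; [3]; [2]; [1]. Product of hooks = 960740352000. So f^λ = 21! / 960740352000 = 51090942171709440000 / 960740352000 = 53178720.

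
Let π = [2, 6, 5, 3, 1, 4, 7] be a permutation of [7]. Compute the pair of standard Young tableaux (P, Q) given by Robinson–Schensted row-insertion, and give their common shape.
P = [1, 3, 4, 7] / [2] / [5] / [6];  Q = [1, 2, 6, 7] / [3] / [4] / [5];  common shape = (4, 1, 1, 1)

Row-insert the values π_1, π_2, … into P one at a time, bumping the leftmost entry strictly greater than the inserted value down to the next row. The recording tableau Q records, in position (i, j), the step at which that cell was added to P.
  Insert 2 (step 1): P = [2];  Q = [1]
  Insert 6 (step 2): P = [2, 6];  Q = [1, 2]
  Insert 5 (step 3): P = [2, 5] / [6];  Q = [1, 2] / [3]
  Insert 3 (step 4): P = [2, 3] / [5] / [6];  Q = [1, 2] / [3] / [4]
  Insert 1 (step 5): P = [1, 3] / [2] / [5] / [6];  Q = [1, 2] / [3] / [4] / [5]
  Insert 4 (step 6): P = [1, 3, 4] / [2] / [5] / [6];  Q = [1, 2, 6] / [3] / [4] / [5]
  Insert 7 (step 7): P = [1, 3, 4, 7] / [2] / [5] / [6];  Q = [1, 2, 6, 7] / [3] / [4] / [5]
Final shape: (4, 1, 1, 1).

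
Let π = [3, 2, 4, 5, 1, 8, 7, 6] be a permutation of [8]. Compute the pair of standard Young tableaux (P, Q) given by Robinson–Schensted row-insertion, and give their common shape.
P = [1, 4, 5, 6] / [2, 7] / [3, 8];  Q = [1, 3, 4, 6] / [2, 7] / [5, 8];  common shape = (4, 2, 2)

Row-insert the values π_1, π_2, … into P one at a time, bumping the leftmost entry strictly greater than the inserted value down to the next row. The recording tableau Q records, in position (i, j), the step at which that cell was added to P.
  Insert 3 (step 1): P = [3];  Q = [1]
  Insert 2 (step 2): P = [2] / [3];  Q = [1] / [2]
  Insert 4 (step 3): P = [2, 4] / [3];  Q = [1, 3] / [2]
  Insert 5 (step 4): P = [2, 4, 5] / [3];  Q = [1, 3, 4] / [2]
  Insert 1 (step 5): P = [1, 4, 5] / [2] / [3];  Q = [1, 3, 4] / [2] / [5]
  Insert 8 (step 6): P = [1, 4, 5, 8] / [2] / [3];  Q = [1, 3, 4, 6] / [2] / [5]
  Insert 7 (step 7): P = [1, 4, 5, 7] / [2, 8] / [3];  Q = [1, 3, 4, 6] / [2, 7] / [5]
  Insert 6 (step 8): P = [1, 4, 5, 6] / [2, 7] / [3, 8];  Q = [1, 3, 4, 6] / [2, 7] / [5, 8]
Final shape: (4, 2, 2).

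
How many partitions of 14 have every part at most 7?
p(14, parts ≤ 7) = 105

Partitions of 14 with all parts ≤ 7: 7+7, 7+6+1, 7+5+2, 7+5+1+1, 7+4+3, 7+4+2+1, 7+4+1+1+1, 7+3+3+1, 7+3+2+2, 7+3+2+1+1, 7+3+1+1+1+1, 7+2+2+2+1, 7+2+2+1+1+1, 7+2+1+1+1+1+1, 7+1+1+1+1+1+1+1, 6+6+2, 6+6+1+1, 6+5+3, 6+5+2+1, 6+5+1+1+1, 6+4+4, 6+4+3+1, 6+4+2+2, 6+4+2+1+1, 6+4+1+1+1+1, 6+3+3+2, 6+3+3+1+1, 6+3+2+2+1, 6+3+2+1+1+1, 6+3+1+1+1+1+1, … (105 total). Count = 105.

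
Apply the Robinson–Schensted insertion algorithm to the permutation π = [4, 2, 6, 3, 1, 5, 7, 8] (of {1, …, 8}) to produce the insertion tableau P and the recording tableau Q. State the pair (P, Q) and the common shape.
P = [1, 3, 5, 7, 8] / [2, 6] / [4];  Q = [1, 3, 6, 7, 8] / [2, 4] / [5];  common shape = (5, 2, 1)

Row-insert the values π_1, π_2, … into P one at a time, bumping the leftmost entry strictly greater than the inserted value down to the next row. The recording tableau Q records, in position (i, j), the step at which that cell was added to P.
  Insert 4 (step 1): P = [4];  Q = [1]
  Insert 2 (step 2): P = [2] / [4];  Q = [1] / [2]
  Insert 6 (step 3): P = [2, 6] / [4];  Q = [1, 3] / [2]
  Insert 3 (step 4): P = [2, 3] / [4, 6];  Q = [1, 3] / [2, 4]
  Insert 1 (step 5): P = [1, 3] / [2, 6] / [4];  Q = [1, 3] / [2, 4] / [5]
  Insert 5 (step 6): P = [1, 3, 5] / [2, 6] / [4];  Q = [1, 3, 6] / [2, 4] / [5]
  Insert 7 (step 7): P = [1, 3, 5, 7] / [2, 6] / [4];  Q = [1, 3, 6, 7] / [2, 4] / [5]
  Insert 8 (step 8): P = [1, 3, 5, 7, 8] / [2, 6] / [4];  Q = [1, 3, 6, 7, 8] / [2, 4] / [5]
Final shape: (5, 2, 1).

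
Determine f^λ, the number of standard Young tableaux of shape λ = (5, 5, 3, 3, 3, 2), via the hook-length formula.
# SYT of shape (5, 5, 3, 3, 3, 2) = 181060880

Hook-length formula: f^λ = n! / Π hook(c), product over all cells c of the Young diagram. For λ = (5, 5, 3, 3, 3, 2), n = 21 boxes. Hook lengths by row (left-to-right, top-to-bottom): [10, 9, 7, 3, 2]; [9, 8, 6, 2, 1]; [6, 5, 3]; [5, 4, 2]; [4, 3, 1]; [2, 1]. Product of hooks = 282175488000. So f^λ = 21! / 282175488000 = 51090942171709440000 / 282175488000 = 181060880.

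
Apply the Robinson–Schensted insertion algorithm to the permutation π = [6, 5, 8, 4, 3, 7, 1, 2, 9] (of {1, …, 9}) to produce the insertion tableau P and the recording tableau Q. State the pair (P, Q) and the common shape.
P = [1, 2, 9] / [3, 7] / [4, 8] / [5] / [6];  Q = [1, 3, 9] / [2, 6] / [4, 8] / [5] / [7];  common shape = (3, 2, 2, 1, 1)

Row-insert the values π_1, π_2, … into P one at a time, bumping the leftmost entry strictly greater than the inserted value down to the next row. The recording tableau Q records, in position (i, j), the step at which that cell was added to P.
  Insert 6 (step 1): P = [6];  Q = [1]
  Insert 5 (step 2): P = [5] / [6];  Q = [1] / [2]
  Insert 8 (step 3): P = [5, 8] / [6];  Q = [1, 3] / [2]
  Insert 4 (step 4): P = [4, 8] / [5] / [6];  Q = [1, 3] / [2] / [4]
  Insert 3 (step 5): P = [3, 8] / [4] / [5] / [6];  Q = [1, 3] / [2] / [4] / [5]
  Insert 7 (step 6): P = [3, 7] / [4, 8] / [5] / [6];  Q = [1, 3] / [2, 6] / [4] / [5]
  Insert 1 (step 7): P = [1, 7] / [3, 8] / [4] / [5] / [6];  Q = [1, 3] / [2, 6] / [4] / [5] / [7]
  Insert 2 (step 8): P = [1, 2] / [3, 7] / [4, 8] / [5] / [6];  Q = [1, 3] / [2, 6] / [4, 8] / [5] / [7]
  Insert 9 (step 9): P = [1, 2, 9] / [3, 7] / [4, 8] / [5] / [6];  Q = [1, 3, 9] / [2, 6] / [4, 8] / [5] / [7]
Final shape: (3, 2, 2, 1, 1).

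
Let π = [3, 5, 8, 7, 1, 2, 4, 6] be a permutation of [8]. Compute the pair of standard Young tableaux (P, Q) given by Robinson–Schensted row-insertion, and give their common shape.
P = [1, 2, 4, 6] / [3, 5, 7] / [8];  Q = [1, 2, 3, 8] / [4, 6, 7] / [5];  common shape = (4, 3, 1)

Row-insert the values π_1, π_2, … into P one at a time, bumping the leftmost entry strictly greater than the inserted value down to the next row. The recording tableau Q records, in position (i, j), the step at which that cell was added to P.
  Insert 3 (step 1): P = [3];  Q = [1]
  Insert 5 (step 2): P = [3, 5];  Q = [1, 2]
  Insert 8 (step 3): P = [3, 5, 8];  Q = [1, 2, 3]
  Insert 7 (step 4): P = [3, 5, 7] / [8];  Q = [1, 2, 3] / [4]
  Insert 1 (step 5): P = [1, 5, 7] / [3] / [8];  Q = [1, 2, 3] / [4] / [5]
  Insert 2 (step 6): P = [1, 2, 7] / [3, 5] / [8];  Q = [1, 2, 3] / [4, 6] / [5]
  Insert 4 (step 7): P = [1, 2, 4] / [3, 5, 7] / [8];  Q = [1, 2, 3] / [4, 6, 7] / [5]
  Insert 6 (step 8): P = [1, 2, 4, 6] / [3, 5, 7] / [8];  Q = [1, 2, 3, 8] / [4, 6, 7] / [5]
Final shape: (4, 3, 1).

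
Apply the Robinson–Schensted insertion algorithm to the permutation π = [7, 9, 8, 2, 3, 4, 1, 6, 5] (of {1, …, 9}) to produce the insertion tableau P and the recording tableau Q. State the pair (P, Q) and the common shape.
P = [1, 3, 4, 5] / [2, 6] / [7, 8] / [9];  Q = [1, 2, 6, 8] / [3, 5] / [4, 9] / [7];  common shape = (4, 2, 2, 1)

Row-insert the values π_1, π_2, … into P one at a time, bumping the leftmost entry strictly greater than the inserted value down to the next row. The recording tableau Q records, in position (i, j), the step at which that cell was added to P.
  Insert 7 (step 1): P = [7];  Q = [1]
  Insert 9 (step 2): P = [7, 9];  Q = [1, 2]
  Insert 8 (step 3): P = [7, 8] / [9];  Q = [1, 2] / [3]
  Insert 2 (step 4): P = [2, 8] / [7] / [9];  Q = [1, 2] / [3] / [4]
  Insert 3 (step 5): P = [2, 3] / [7, 8] / [9];  Q = [1, 2] / [3, 5] / [4]
  Insert 4 (step 6): P = [2, 3, 4] / [7, 8] / [9];  Q = [1, 2, 6] / [3, 5] / [4]
  Insert 1 (step 7): P = [1, 3, 4] / [2, 8] / [7] / [9];  Q = [1, 2, 6] / [3, 5] / [4] / [7]
  Insert 6 (step 8): P = [1, 3, 4, 6] / [2, 8] / [7] / [9];  Q = [1, 2, 6, 8] / [3, 5] / [4] / [7]
  Insert 5 (step 9): P = [1, 3, 4, 5] / [2, 6] / [7, 8] / [9];  Q = [1, 2, 6, 8] / [3, 5] / [4, 9] / [7]
Final shape: (4, 2, 2, 1).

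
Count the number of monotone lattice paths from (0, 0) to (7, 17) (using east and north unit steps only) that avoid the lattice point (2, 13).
Number of paths = 332874

Total paths from (0, 0) to (7, 17): C(24, 7) = 346104. Paths through (2, 13): (paths (0, 0) → (2, 13)) × (paths (2, 13) → (7, 17)) = C(15, 2) · C(9, 5) = 105 · 126 = 13230. Avoidance count = 346104 − 13230 = 332874.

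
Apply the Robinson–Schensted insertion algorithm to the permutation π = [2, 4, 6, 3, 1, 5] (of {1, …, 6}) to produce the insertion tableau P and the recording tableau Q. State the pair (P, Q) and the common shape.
P = [1, 3, 5] / [2, 6] / [4];  Q = [1, 2, 3] / [4, 6] / [5];  common shape = (3, 2, 1)

Row-insert the values π_1, π_2, … into P one at a time, bumping the leftmost entry strictly greater than the inserted value down to the next row. The recording tableau Q records, in position (i, j), the step at which that cell was added to P.
  Insert 2 (step 1): P = [2];  Q = [1]
  Insert 4 (step 2): P = [2, 4];  Q = [1, 2]
  Insert 6 (step 3): P = [2, 4, 6];  Q = [1, 2, 3]
  Insert 3 (step 4): P = [2, 3, 6] / [4];  Q = [1, 2, 3] / [4]
  Insert 1 (step 5): P = [1, 3, 6] / [2] / [4];  Q = [1, 2, 3] / [4] / [5]
  Insert 5 (step 6): P = [1, 3, 5] / [2, 6] / [4];  Q = [1, 2, 3] / [4, 6] / [5]
Final shape: (3, 2, 1).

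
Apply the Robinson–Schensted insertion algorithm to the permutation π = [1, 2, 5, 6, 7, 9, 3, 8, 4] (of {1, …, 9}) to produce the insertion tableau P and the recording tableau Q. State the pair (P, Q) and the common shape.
P = [1, 2, 3, 4, 7, 8] / [5, 6] / [9];  Q = [1, 2, 3, 4, 5, 6] / [7, 8] / [9];  common shape = (6, 2, 1)

Row-insert the values π_1, π_2, … into P one at a time, bumping the leftmost entry strictly greater than the inserted value down to the next row. The recording tableau Q records, in position (i, j), the step at which that cell was added to P.
  Insert 1 (step 1): P = [1];  Q = [1]
  Insert 2 (step 2): P = [1, 2];  Q = [1, 2]
  Insert 5 (step 3): P = [1, 2, 5];  Q = [1, 2, 3]
  Insert 6 (step 4): P = [1, 2, 5, 6];  Q = [1, 2, 3, 4]
  Insert 7 (step 5): P = [1, 2, 5, 6, 7];  Q = [1, 2, 3, 4, 5]
  Insert 9 (step 6): P = [1, 2, 5, 6, 7, 9];  Q = [1, 2, 3, 4, 5, 6]
  Insert 3 (step 7): P = [1, 2, 3, 6, 7, 9] / [5];  Q = [1, 2, 3, 4, 5, 6] / [7]
  Insert 8 (step 8): P = [1, 2, 3, 6, 7, 8] / [5, 9];  Q = [1, 2, 3, 4, 5, 6] / [7, 8]
  Insert 4 (step 9): P = [1, 2, 3, 4, 7, 8] / [5, 6] / [9];  Q = [1, 2, 3, 4, 5, 6] / [7, 8] / [9]
Final shape: (6, 2, 1).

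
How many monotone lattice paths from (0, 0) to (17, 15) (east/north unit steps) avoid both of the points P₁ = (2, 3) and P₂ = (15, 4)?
Number of paths = 391592712

Inclusion–exclusion. Total paths: C(32, 17) = 565722720. Through P₁: C(5, 2)·C(27, 15) = 173838600. Through P₂: C(19, 15)·C(13, 2) = 302328. Since P₁ is strictly southwest of P₂, a monotone path through both must visit P₁ then P₂; paths through both = C(5, 2)·C(14, 13)·C(13, 2) = 10920. Avoid both = 565722720 − 173838600 − 302328 + 10920 = 391592712.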